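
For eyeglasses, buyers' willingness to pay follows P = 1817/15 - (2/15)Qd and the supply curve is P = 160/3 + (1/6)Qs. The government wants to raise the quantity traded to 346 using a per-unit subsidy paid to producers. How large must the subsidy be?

At Q = 346, from the demand curve buyers pay Pb = 1817/15 − (2/15)·346 = 75; from the supply curve sellers need Ps = 160/3 + (1/6)·346 = 111.
The subsidy must fill the gap: s = Ps − Pb = 111 − 75 = 36.

Required subsidy s = 36 per unit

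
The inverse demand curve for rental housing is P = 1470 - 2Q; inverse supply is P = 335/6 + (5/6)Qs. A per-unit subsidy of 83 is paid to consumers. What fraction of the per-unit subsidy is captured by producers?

Pre-subsidy: 1470 - 2Q = 335/6 + (5/6)Q gives Q* = 8485/17 and P* = 8020/17.
With the rebate, buyers effectively pay Pb = Ps − 83, where Ps is the price sellers receive.
On the curves, Pb = 1470 - 2Q and Ps = 335/6 + (5/6)Q; the wedge Ps − Pb = 83 gives 335/6 + (5/6)Q − (1470 - 2Q) = 83, so Q' = 8983/17.
Then Pb = 1470 − 2·(8983/17) = 7024/17 and Ps = 335/6 + (5/6)·(8983/17) = 8435/17.
Buyers' price falls by P* − Pb = 8020/17 − 7024/17 = 996/17; sellers' price rises by Ps − P* = 8435/17 − 8020/17 = 415/17.
So producers capture (415/17)/83 = 5/17 of each unit of subsidy.

Producer share = 5/17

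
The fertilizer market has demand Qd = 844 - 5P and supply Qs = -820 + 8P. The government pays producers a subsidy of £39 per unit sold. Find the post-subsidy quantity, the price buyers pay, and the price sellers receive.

Q' = 324; buyers pay £104; sellers receive £143

Pre-subsidy: 844 - 5P = -820 + 8P gives P* = 128, Q* = 204.
With the subsidy, sellers receive Ps = Pb + 39 for each unit, where Pb is the price buyers pay.
Supply in terms of Pb becomes Qs = -820 + 8(Pb + 39) = -508 + 8Pb. Setting this equal to demand: 844 - 5Pb = -508 + 8Pb, so Pb = 104.
Sellers receive Ps = 104 + 39 = 143; Q' = 844 − 5·104 = 324.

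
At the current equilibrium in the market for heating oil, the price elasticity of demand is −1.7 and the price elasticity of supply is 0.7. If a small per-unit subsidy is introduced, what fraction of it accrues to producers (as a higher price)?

Producer share = 17/24

For a small subsidy around the equilibrium, the benefit split depends on the relative slopes, which at a point are proportional to the elasticities.
Buyer share = εs/(εs + |εd|) = 0.7/(0.7 + 1.7) = 7/24; seller share = |εd|/(εs + |εd|) = 17/24.
So producers capture 17/24 of the subsidy.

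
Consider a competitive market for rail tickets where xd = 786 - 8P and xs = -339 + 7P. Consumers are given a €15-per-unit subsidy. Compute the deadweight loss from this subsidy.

Pre-subsidy: 786 - 8P = -339 + 7P gives P* = 75, x* = 186.
With the rebate, buyers effectively pay Pb = Ps − 15, where Ps is the price sellers receive.
Demand in terms of Ps becomes xd = 786 − 8(Ps − 15) = 906 - 8Ps. Setting this equal to supply: 906 - 8Ps = -339 + 7Ps, so Ps = 83.
Buyers pay Pb = 83 − 15 = 68; x' = -339 + 7·83 = 242.
The subsidy expands output by 242 − 186 = 56 past the efficient level; on those units the gap between marginal cost and willingness to pay runs from 0 up to 15.
DWL = ½ × 15 × 56 = 420.

Deadweight loss = €420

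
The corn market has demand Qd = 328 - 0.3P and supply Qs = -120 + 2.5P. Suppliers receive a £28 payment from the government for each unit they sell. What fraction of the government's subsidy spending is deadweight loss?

Pre-subsidy: 328 - 0.3P = -120 + 2.5P gives P* = 160, Q* = 280.
With the subsidy, sellers receive Ps = Pb + 28 for each unit, where Pb is the price buyers pay.
Supply in terms of Pb becomes Qs = -120 + 2.5(Pb + 28) = -50 + 2.5Pb. Setting this equal to demand: 328 - 0.3Pb = -50 + 2.5Pb, so Pb = 135.
Sellers receive Ps = 135 + 28 = 163; Q' = 328 − 0.3·135 = 287.5.
ΔCS = ½(280 + 287.5)(160 − 135) = 7093.75; ΔPS = ½(280 + 287.5)(163 − 160) = 851.25.
Government spending = 28 × 287.5 = 8050.
DWL = ½ × 28 × (287.5 − 280) = 105; fraction = 105 / 8050 = 3/230.

DWL / government spending = 3/230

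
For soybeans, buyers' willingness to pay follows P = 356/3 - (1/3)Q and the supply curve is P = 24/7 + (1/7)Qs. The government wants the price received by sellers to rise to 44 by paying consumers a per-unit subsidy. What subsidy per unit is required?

Required subsidy s = 20 per unit

At a seller price of 44, quantity supplied is -24 + 7·44 = 284.
Buyers absorb 284 only when they pay Pb = 356/3 − (1/3)·284 = 24.
s = Ps − Pb = 44 − 24 = 20.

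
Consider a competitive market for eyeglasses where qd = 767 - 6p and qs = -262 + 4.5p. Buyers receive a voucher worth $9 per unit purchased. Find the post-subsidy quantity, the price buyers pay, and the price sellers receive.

q' = 1415/7; buyers pay 659/7; sellers receive 722/7

Pre-subsidy: 767 - 6p = -262 + 4.5p gives p* = 98, q* = 179.
With the rebate, buyers effectively pay pb = ps − 9, where ps is the price sellers receive.
Demand in terms of ps becomes qd = 767 − 6(ps − 9) = 821 - 6ps. Setting this equal to supply: 821 - 6ps = -262 + 4.5ps, so ps = 722/7.
Buyers pay pb = 722/7 − 9 = 659/7; q' = -262 + 4.5·(722/7) = 1415/7.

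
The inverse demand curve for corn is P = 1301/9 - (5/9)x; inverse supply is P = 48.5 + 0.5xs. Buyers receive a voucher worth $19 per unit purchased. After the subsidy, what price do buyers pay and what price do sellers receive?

Buyers pay $84; sellers receive $103

Pre-subsidy: 1301/9 - (5/9)x = 48.5 + 0.5x gives x* = 91 and P* = 94.
With the rebate, buyers effectively pay Pb = Ps − 19, where Ps is the price sellers receive.
On the curves, Pb = 1301/9 - (5/9)x and Ps = 48.5 + 0.5x; the wedge Ps − Pb = 19 gives 48.5 + 0.5x − (1301/9 - (5/9)x) = 19, so x' = 109.
Then Pb = 1301/9 − (5/9)·109 = 84 and Ps = 48.5 + 0.5·109 = 103.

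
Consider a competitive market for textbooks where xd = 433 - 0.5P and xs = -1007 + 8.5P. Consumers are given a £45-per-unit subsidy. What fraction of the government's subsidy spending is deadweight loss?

DWL / government spending = 85/2994

Pre-subsidy: 433 - 0.5P = -1007 + 8.5P gives P* = 160, x* = 353.
With the rebate, buyers effectively pay Pb = Ps − 45, where Ps is the price sellers receive.
Demand in terms of Ps becomes xd = 433 − 0.5(Ps − 45) = 455.5 - 0.5Ps. Setting this equal to supply: 455.5 - 0.5Ps = -1007 + 8.5Ps, so Ps = 162.5.
Buyers pay Pb = 162.5 − 45 = 117.5; x' = -1007 + 8.5·162.5 = 374.25.
ΔCS = ½(353 + 374.25)(160 − 117.5) = 15454.0625; ΔPS = ½(353 + 374.25)(162.5 − 160) = 909.0625.
Government spending = 45 × 374.25 = 16841.25.
DWL = ½ × 45 × (374.25 − 353) = 478.125; fraction = 478.125 / 16841.25 = 85/2994.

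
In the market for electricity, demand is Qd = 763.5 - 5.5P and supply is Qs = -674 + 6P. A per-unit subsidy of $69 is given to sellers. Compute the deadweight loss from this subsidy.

Deadweight loss = $6831

Pre-subsidy: 763.5 - 5.5P = -674 + 6P gives P* = 125, Q* = 76.
With the subsidy, sellers receive Ps = Pb + 69 for each unit, where Pb is the price buyers pay.
Supply in terms of Pb becomes Qs = -674 + 6(Pb + 69) = -260 + 6Pb. Setting this equal to demand: 763.5 - 5.5Pb = -260 + 6Pb, so Pb = 89.
Sellers receive Ps = 89 + 69 = 158; Q' = 763.5 − 5.5·89 = 274.
The subsidy expands output by 274 − 76 = 198 past the efficient level; on those units the gap between marginal cost and willingness to pay runs from 0 up to 69.
DWL = ½ × 69 × 198 = 6831.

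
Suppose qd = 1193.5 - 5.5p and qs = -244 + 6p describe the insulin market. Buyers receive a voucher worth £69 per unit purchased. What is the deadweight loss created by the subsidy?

Pre-subsidy: 1193.5 - 5.5p = -244 + 6p gives p* = 125, q* = 506.
With the rebate, buyers effectively pay pb = ps − 69, where ps is the price sellers receive.
Demand in terms of ps becomes qd = 1193.5 − 5.5(ps − 69) = 1573 - 5.5ps. Setting this equal to supply: 1573 - 5.5ps = -244 + 6ps, so ps = 158.
Buyers pay pb = 158 − 69 = 89; q' = -244 + 6·158 = 704.
The subsidy expands output by 704 − 506 = 198 past the efficient level; on those units the gap between marginal cost and willingness to pay runs from 0 up to 69.
DWL = ½ × 69 × 198 = 6831.

Deadweight loss = £6831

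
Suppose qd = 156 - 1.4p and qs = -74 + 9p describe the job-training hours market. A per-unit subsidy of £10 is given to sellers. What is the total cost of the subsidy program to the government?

Government cost = 17830/13

Pre-subsidy: 156 - 1.4p = -74 + 9p gives p* = 575/26, q* = 3251/26.
With the subsidy, sellers receive ps = pb + 10 for each unit, where pb is the price buyers pay.
Supply in terms of pb becomes qs = -74 + 9(pb + 10) = 16 + 9pb. Setting this equal to demand: 156 - 1.4pb = 16 + 9pb, so pb = 175/13.
Sellers receive ps = 175/13 + 10 = 305/13; q' = 156 − 1.4·(175/13) = 1783/13.
Government outlay = subsidy × quantity = 10 × 1783/13 = 17830/13.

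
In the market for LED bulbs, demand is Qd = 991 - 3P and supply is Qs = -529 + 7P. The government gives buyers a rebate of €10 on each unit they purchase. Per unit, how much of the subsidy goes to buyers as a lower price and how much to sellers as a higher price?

Pre-subsidy: 991 - 3P = -529 + 7P gives P* = 152, Q* = 535.
With the rebate, buyers effectively pay Pb = Ps − 10, where Ps is the price sellers receive.
Demand in terms of Ps becomes Qd = 991 − 3(Ps − 10) = 1021 - 3Ps. Setting this equal to supply: 1021 - 3Ps = -529 + 7Ps, so Ps = 155.
Buyers pay Pb = 155 − 10 = 145; Q' = -529 + 7·155 = 556.
Buyers' price falls by P* − Pb = 152 − 145 = 7; sellers' price rises by Ps − P* = 155 − 152 = 3.

Buyers gain €7 per unit; sellers gain €3 per unit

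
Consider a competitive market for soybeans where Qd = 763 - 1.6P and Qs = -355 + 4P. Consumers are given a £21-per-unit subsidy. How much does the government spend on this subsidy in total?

Government cost = £9819

Pre-subsidy: 763 - 1.6P = -355 + 4P gives P* = 2795/14, Q* = 3105/7.
With the rebate, buyers effectively pay Pb = Ps − 21, where Ps is the price sellers receive.
Demand in terms of Ps becomes Qd = 763 − 1.6(Ps − 21) = 796.6 - 1.6Ps. Setting this equal to supply: 796.6 - 1.6Ps = -355 + 4Ps, so Ps = 2879/14.
Buyers pay Pb = 2879/14 − 21 = 2585/14; Q' = -355 + 4·(2879/14) = 3273/7.
Government outlay = subsidy × quantity = 21 × 3273/7 = 9819.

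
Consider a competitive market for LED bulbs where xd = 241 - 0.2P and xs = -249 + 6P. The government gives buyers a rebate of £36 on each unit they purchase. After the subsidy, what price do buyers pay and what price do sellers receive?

Pre-subsidy: 241 - 0.2P = -249 + 6P gives P* = 2450/31, x* = 6981/31.
With the rebate, buyers effectively pay Pb = Ps − 36, where Ps is the price sellers receive.
Demand in terms of Ps becomes xd = 241 − 0.2(Ps − 36) = 248.2 - 0.2Ps. Setting this equal to supply: 248.2 - 0.2Ps = -249 + 6Ps, so Ps = 2486/31.
Buyers pay Pb = 2486/31 − 36 = 1370/31; x' = -249 + 6·(2486/31) = 7197/31.

Buyers pay 1370/31; sellers receive 2486/31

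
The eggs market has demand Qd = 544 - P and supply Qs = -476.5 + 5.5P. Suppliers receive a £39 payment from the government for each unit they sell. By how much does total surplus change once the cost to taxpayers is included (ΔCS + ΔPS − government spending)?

Net change in total surplus = -£643.5

Pre-subsidy: 544 - P = -476.5 + 5.5P gives P* = 157, Q* = 387.
With the subsidy, sellers receive Ps = Pb + 39 for each unit, where Pb is the price buyers pay.
Supply in terms of Pb becomes Qs = -476.5 + 5.5(Pb + 39) = -262 + 5.5Pb. Setting this equal to demand: 544 - Pb = -262 + 5.5Pb, so Pb = 124.
Sellers receive Ps = 124 + 39 = 163; Q' = 544 − 1·124 = 420.
ΔCS = ½(387 + 420)(157 − 124) = 13315.5; ΔPS = ½(387 + 420)(163 − 157) = 2421.
Government spending = 39 × 420 = 16380.
Net change = 13315.5 + 2421 − 16380 = -643.5. The loss equals the DWL triangle ½·39·33.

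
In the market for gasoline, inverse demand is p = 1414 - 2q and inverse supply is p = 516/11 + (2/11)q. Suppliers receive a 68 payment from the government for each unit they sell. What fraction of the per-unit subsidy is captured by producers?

Producer share = 1/12

Pre-subsidy: 1414 - 2q = 516/11 + (2/11)q gives q* = 7519/12 and p* = 965/6.
With the subsidy, sellers receive ps = pb + 68 for each unit, where pb is the price buyers pay.
On the curves, pb = 1414 - 2q and ps = 516/11 + (2/11)q; the wedge ps − pb = 68 gives 516/11 + (2/11)q − (1414 - 2q) = 68, so q' = 657.75.
Then pb = 1414 − 2·657.75 = 98.5 and ps = 516/11 + (2/11)·657.75 = 166.5.
Buyers' price falls by p* − pb = 965/6 − 98.5 = 187/3; sellers' price rises by ps − p* = 166.5 − 965/6 = 17/3.
So producers capture (17/3)/68 = 1/12 of each unit of subsidy.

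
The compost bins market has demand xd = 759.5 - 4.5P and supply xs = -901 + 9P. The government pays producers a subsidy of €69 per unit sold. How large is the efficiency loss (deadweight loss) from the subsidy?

Deadweight loss = €7141.5

Pre-subsidy: 759.5 - 4.5P = -901 + 9P gives P* = 123, x* = 206.
With the subsidy, sellers receive Ps = Pb + 69 for each unit, where Pb is the price buyers pay.
Supply in terms of Pb becomes xs = -901 + 9(Pb + 69) = -280 + 9Pb. Setting this equal to demand: 759.5 - 4.5Pb = -280 + 9Pb, so Pb = 77.
Sellers receive Ps = 77 + 69 = 146; x' = 759.5 − 4.5·77 = 413.
The subsidy expands output by 413 − 206 = 207 past the efficient level; on those units the gap between marginal cost and willingness to pay runs from 0 up to 69.
DWL = ½ × 69 × 207 = 7141.5.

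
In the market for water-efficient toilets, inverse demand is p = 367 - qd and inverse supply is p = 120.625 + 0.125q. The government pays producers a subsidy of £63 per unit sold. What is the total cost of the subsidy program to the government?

Government cost = £17325

Pre-subsidy: 367 - q = 120.625 + 0.125q gives q* = 219 and p* = 148.
With the subsidy, sellers receive ps = pb + 63 for each unit, where pb is the price buyers pay.
On the curves, pb = 367 - q and ps = 120.625 + 0.125q; the wedge ps − pb = 63 gives 120.625 + 0.125q − (367 - q) = 63, so q' = 275.
Then pb = 367 − 1·275 = 92 and ps = 120.625 + 0.125·275 = 155.
Government outlay = subsidy × quantity = 63 × 275 = 17325.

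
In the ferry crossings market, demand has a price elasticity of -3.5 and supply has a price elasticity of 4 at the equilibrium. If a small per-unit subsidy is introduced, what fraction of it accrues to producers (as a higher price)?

For a small subsidy around the equilibrium, the benefit split depends on the relative slopes, which at a point are proportional to the elasticities.
Buyer share = εs/(εs + |εd|) = 4/(4 + 3.5) = 8/15; seller share = |εd|/(εs + |εd|) = 7/15.
So producers capture 7/15 of the subsidy.

Producer share = 7/15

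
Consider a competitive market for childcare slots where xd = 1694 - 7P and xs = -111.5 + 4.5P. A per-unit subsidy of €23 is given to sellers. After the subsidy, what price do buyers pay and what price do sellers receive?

Pre-subsidy: 1694 - 7P = -111.5 + 4.5P gives P* = 157, x* = 595.
With the subsidy, sellers receive Ps = Pb + 23 for each unit, where Pb is the price buyers pay.
Supply in terms of Pb becomes xs = -111.5 + 4.5(Pb + 23) = -8 + 4.5Pb. Setting this equal to demand: 1694 - 7Pb = -8 + 4.5Pb, so Pb = 148.
Sellers receive Ps = 148 + 23 = 171; x' = 1694 − 7·148 = 658.

Buyers pay €148; sellers receive €171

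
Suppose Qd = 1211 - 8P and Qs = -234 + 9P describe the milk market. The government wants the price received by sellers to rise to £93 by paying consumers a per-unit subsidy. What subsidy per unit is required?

At a seller price of 93, quantity supplied is -234 + 9·93 = 603.
Buyers absorb 603 only when they pay Pb with 1211 − 8·Pb = 603, i.e. Pb = 76.
s = Ps − Pb = 93 − 76 = 17.

Required subsidy s = £17 per unit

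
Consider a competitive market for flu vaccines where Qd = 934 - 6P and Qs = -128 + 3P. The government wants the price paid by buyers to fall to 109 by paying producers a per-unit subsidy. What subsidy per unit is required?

Required subsidy s = 27 per unit

At a buyer price of 109, quantity demanded is 934 − 6·109 = 280.
Sellers supply 280 only when they receive Ps with -128 + 3·Ps = 280, i.e. Ps = 136.
s = Ps − Pb = 136 − 109 = 27.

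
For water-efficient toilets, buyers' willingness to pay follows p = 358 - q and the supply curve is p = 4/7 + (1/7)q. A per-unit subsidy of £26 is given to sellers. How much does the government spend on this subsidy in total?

Government cost = £8723

Pre-subsidy: 358 - q = 4/7 + (1/7)q gives q* = 312.75 and p* = 45.25.
With the subsidy, sellers receive ps = pb + 26 for each unit, where pb is the price buyers pay.
On the curves, pb = 358 - q and ps = 4/7 + (1/7)q; the wedge ps − pb = 26 gives 4/7 + (1/7)q − (358 - q) = 26, so q' = 335.5.
Then pb = 358 − 1·335.5 = 22.5 and ps = 4/7 + (1/7)·335.5 = 48.5.
Government outlay = subsidy × quantity = 26 × 335.5 = 8723.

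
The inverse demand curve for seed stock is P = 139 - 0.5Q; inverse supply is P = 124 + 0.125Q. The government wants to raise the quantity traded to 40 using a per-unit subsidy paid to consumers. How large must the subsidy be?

Required subsidy s = 10 per unit

At Q = 40, from the demand curve buyers pay Pb = 139 − 0.5·40 = 119; from the supply curve sellers need Ps = 124 + 0.125·40 = 129.
The subsidy must fill the gap: s = Ps − Pb = 129 − 119 = 10.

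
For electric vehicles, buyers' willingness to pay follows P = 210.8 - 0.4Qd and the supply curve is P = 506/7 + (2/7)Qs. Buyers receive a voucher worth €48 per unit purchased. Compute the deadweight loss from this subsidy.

Pre-subsidy: 210.8 - 0.4Q = 506/7 + (2/7)Q gives Q* = 202 and P* = 130.
With the rebate, buyers effectively pay Pb = Ps − 48, where Ps is the price sellers receive.
On the curves, Pb = 210.8 - 0.4Q and Ps = 506/7 + (2/7)Q; the wedge Ps − Pb = 48 gives 506/7 + (2/7)Q − (210.8 - 0.4Q) = 48, so Q' = 272.
Then Pb = 210.8 − 0.4·272 = 102 and Ps = 506/7 + (2/7)·272 = 150.
The subsidy expands output by 272 − 202 = 70 past the efficient level; on those units the gap between marginal cost and willingness to pay runs from 0 up to 48.
DWL = ½ × 48 × 70 = 1680.

Deadweight loss = €1680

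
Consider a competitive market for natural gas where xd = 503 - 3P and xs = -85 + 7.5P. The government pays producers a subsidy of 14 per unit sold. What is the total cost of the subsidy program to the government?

Pre-subsidy: 503 - 3P = -85 + 7.5P gives P* = 56, x* = 335.
With the subsidy, sellers receive Ps = Pb + 14 for each unit, where Pb is the price buyers pay.
Supply in terms of Pb becomes xs = -85 + 7.5(Pb + 14) = 20 + 7.5Pb. Setting this equal to demand: 503 - 3Pb = 20 + 7.5Pb, so Pb = 46.
Sellers receive Ps = 46 + 14 = 60; x' = 503 − 3·46 = 365.
Government outlay = subsidy × quantity = 14 × 365 = 5110.

Government cost = 5110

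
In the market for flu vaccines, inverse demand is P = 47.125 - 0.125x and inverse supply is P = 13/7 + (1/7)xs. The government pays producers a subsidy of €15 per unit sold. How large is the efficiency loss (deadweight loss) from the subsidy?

Pre-subsidy: 47.125 - 0.125x = 13/7 + (1/7)x gives x* = 169 and P* = 26.
With the subsidy, sellers receive Ps = Pb + 15 for each unit, where Pb is the price buyers pay.
On the curves, Pb = 47.125 - 0.125x and Ps = 13/7 + (1/7)x; the wedge Ps − Pb = 15 gives 13/7 + (1/7)x − (47.125 - 0.125x) = 15, so x' = 225.
Then Pb = 47.125 − 0.125·225 = 19 and Ps = 13/7 + (1/7)·225 = 34.
The subsidy expands output by 225 − 169 = 56 past the efficient level; on those units the gap between marginal cost and willingness to pay runs from 0 up to 15.
DWL = ½ × 15 × 56 = 420.

Deadweight loss = €420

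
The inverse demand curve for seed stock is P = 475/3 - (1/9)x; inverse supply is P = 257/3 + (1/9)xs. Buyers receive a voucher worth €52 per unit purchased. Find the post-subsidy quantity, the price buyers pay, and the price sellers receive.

Pre-subsidy: 475/3 - (1/9)x = 257/3 + (1/9)x gives x* = 327 and P* = 122.
With the rebate, buyers effectively pay Pb = Ps − 52, where Ps is the price sellers receive.
On the curves, Pb = 475/3 - (1/9)x and Ps = 257/3 + (1/9)x; the wedge Ps − Pb = 52 gives 257/3 + (1/9)x − (475/3 - (1/9)x) = 52, so x' = 561.
Then Pb = 475/3 − (1/9)·561 = 96 and Ps = 257/3 + (1/9)·561 = 148.

x' = 561; buyers pay €96; sellers receive €148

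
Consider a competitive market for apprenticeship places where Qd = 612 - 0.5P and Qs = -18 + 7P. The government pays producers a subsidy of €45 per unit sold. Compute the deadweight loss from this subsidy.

Pre-subsidy: 612 - 0.5P = -18 + 7P gives P* = 84, Q* = 570.
With the subsidy, sellers receive Ps = Pb + 45 for each unit, where Pb is the price buyers pay.
Supply in terms of Pb becomes Qs = -18 + 7(Pb + 45) = 297 + 7Pb. Setting this equal to demand: 612 - 0.5Pb = 297 + 7Pb, so Pb = 42.
Sellers receive Ps = 42 + 45 = 87; Q' = 612 − 0.5·42 = 591.
The subsidy expands output by 591 − 570 = 21 past the efficient level; on those units the gap between marginal cost and willingness to pay runs from 0 up to 45.
DWL = ½ × 45 × 21 = 472.5.

Deadweight loss = €472.5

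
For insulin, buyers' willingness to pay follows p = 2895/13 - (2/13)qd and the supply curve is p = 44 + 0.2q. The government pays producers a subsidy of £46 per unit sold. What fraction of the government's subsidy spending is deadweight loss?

DWL / government spending = 13/127

Pre-subsidy: 2895/13 - (2/13)q = 44 + 0.2q gives q* = 505 and p* = 145.
With the subsidy, sellers receive ps = pb + 46 for each unit, where pb is the price buyers pay.
On the curves, pb = 2895/13 - (2/13)q and ps = 44 + 0.2q; the wedge ps − pb = 46 gives 44 + 0.2q − (2895/13 - (2/13)q) = 46, so q' = 635.
Then pb = 2895/13 − (2/13)·635 = 125 and ps = 44 + 0.2·635 = 171.
ΔCS = ½(505 + 635)(145 − 125) = 11400; ΔPS = ½(505 + 635)(171 − 145) = 14820.
Government spending = 46 × 635 = 29210.
DWL = ½ × 46 × (635 − 505) = 2990; fraction = 2990 / 29210 = 13/127.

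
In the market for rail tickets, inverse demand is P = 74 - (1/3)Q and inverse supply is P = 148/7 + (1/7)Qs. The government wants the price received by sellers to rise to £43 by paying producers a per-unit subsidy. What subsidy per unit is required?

Required subsidy s = £20 per unit

At a seller price of 43, quantity supplied is -148 + 7·43 = 153.
Buyers absorb 153 only when they pay Pb = 74 − (1/3)·153 = 23.
s = Ps − Pb = 43 − 23 = 20.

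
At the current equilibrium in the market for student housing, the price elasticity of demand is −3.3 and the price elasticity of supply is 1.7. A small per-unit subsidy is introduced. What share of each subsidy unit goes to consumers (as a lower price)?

For a small subsidy around the equilibrium, the benefit split depends on the relative slopes, which at a point are proportional to the elasticities.
Buyer share = εs/(εs + |εd|) = 1.7/(1.7 + 3.3) = 0.34; seller share = |εd|/(εs + |εd|) = 0.66.

Consumer share = 0.34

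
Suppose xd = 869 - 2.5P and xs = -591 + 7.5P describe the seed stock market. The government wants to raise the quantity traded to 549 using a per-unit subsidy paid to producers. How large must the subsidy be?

Required subsidy s = 24 per unit

At x = 549, invert demand for the buyer price: Pb = (869 − 549)/2.5 = 128; invert supply for the seller price: Ps = (549 − (-591))/7.5 = 152.
The subsidy must fill the gap: s = Ps − Pb = 152 − 128 = 24.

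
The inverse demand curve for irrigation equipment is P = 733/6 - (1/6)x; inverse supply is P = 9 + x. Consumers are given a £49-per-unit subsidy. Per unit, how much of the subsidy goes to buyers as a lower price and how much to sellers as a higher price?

Buyers gain £7 per unit; sellers gain £42 per unit

Pre-subsidy: 733/6 - (1/6)x = 9 + x gives x* = 97 and P* = 106.
With the rebate, buyers effectively pay Pb = Ps − 49, where Ps is the price sellers receive.
On the curves, Pb = 733/6 - (1/6)x and Ps = 9 + x; the wedge Ps − Pb = 49 gives 9 + x − (733/6 - (1/6)x) = 49, so x' = 139.
Then Pb = 733/6 − (1/6)·139 = 99 and Ps = 9 + 1·139 = 148.
Buyers' price falls by P* − Pb = 106 − 99 = 7; sellers' price rises by Ps − P* = 148 − 106 = 42.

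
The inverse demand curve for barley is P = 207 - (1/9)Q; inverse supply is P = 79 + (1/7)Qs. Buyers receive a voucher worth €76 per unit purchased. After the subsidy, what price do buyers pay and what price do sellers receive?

Pre-subsidy: 207 - (1/9)Q = 79 + (1/7)Q gives Q* = 504 and P* = 151.
With the rebate, buyers effectively pay Pb = Ps − 76, where Ps is the price sellers receive.
On the curves, Pb = 207 - (1/9)Q and Ps = 79 + (1/7)Q; the wedge Ps − Pb = 76 gives 79 + (1/7)Q − (207 - (1/9)Q) = 76, so Q' = 803.25.
Then Pb = 207 − (1/9)·803.25 = 117.75 and Ps = 79 + (1/7)·803.25 = 193.75.

Buyers pay €117.75; sellers receive €193.75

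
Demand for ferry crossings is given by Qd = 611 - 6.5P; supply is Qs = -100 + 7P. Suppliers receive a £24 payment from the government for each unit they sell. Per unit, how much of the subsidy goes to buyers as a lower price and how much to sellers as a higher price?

Pre-subsidy: 611 - 6.5P = -100 + 7P gives P* = 158/3, Q* = 806/3.
With the subsidy, sellers receive Ps = Pb + 24 for each unit, where Pb is the price buyers pay.
Supply in terms of Pb becomes Qs = -100 + 7(Pb + 24) = 68 + 7Pb. Setting this equal to demand: 611 - 6.5Pb = 68 + 7Pb, so Pb = 362/9.
Sellers receive Ps = 362/9 + 24 = 578/9; Q' = 611 − 6.5·(362/9) = 3146/9.
Buyers' price falls by P* − Pb = 158/3 − 362/9 = 112/9; sellers' price rises by Ps − P* = 578/9 − 158/3 = 104/9.

Buyers gain 112/9 per unit; sellers gain 104/9 per unit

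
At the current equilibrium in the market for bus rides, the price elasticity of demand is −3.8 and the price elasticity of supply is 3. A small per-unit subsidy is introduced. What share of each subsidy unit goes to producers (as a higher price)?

For a small subsidy around the equilibrium, the benefit split depends on the relative slopes, which at a point are proportional to the elasticities.
Buyer share = εs/(εs + |εd|) = 3/(3 + 3.8) = 15/34; seller share = |εd|/(εs + |εd|) = 19/34.
So producers capture 19/34 of the subsidy.

Producer share = 19/34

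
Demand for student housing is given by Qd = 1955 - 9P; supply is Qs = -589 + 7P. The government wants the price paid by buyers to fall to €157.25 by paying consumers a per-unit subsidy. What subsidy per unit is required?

At a buyer price of 157.25, quantity demanded is 1955 − 9·157.25 = 539.75.
Sellers supply 539.75 only when they receive Ps with -589 + 7·Ps = 539.75, i.e. Ps = 161.25.
s = Ps − Pb = 161.25 − 157.25 = 4.

Required subsidy s = €4 per unit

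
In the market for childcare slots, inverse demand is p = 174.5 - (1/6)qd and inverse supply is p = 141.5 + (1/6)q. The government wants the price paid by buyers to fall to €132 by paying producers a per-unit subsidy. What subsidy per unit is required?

At a buyer price of 132, quantity demanded is 1047 − 6·132 = 255.
Sellers supply 255 only when they receive ps = 141.5 + (1/6)·255 = 184.
s = ps − pb = 184 − 132 = 52.

Required subsidy s = €52 per unit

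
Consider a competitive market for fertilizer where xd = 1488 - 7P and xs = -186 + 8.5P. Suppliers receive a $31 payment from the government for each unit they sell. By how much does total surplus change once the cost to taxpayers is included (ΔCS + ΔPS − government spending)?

Net change in total surplus = -$1844.5

Pre-subsidy: 1488 - 7P = -186 + 8.5P gives P* = 108, x* = 732.
With the subsidy, sellers receive Ps = Pb + 31 for each unit, where Pb is the price buyers pay.
Supply in terms of Pb becomes xs = -186 + 8.5(Pb + 31) = 77.5 + 8.5Pb. Setting this equal to demand: 1488 - 7Pb = 77.5 + 8.5Pb, so Pb = 91.
Sellers receive Ps = 91 + 31 = 122; x' = 1488 − 7·91 = 851.
ΔCS = ½(732 + 851)(108 − 91) = 13455.5; ΔPS = ½(732 + 851)(122 − 108) = 11081.
Government spending = 31 × 851 = 26381.
Net change = 13455.5 + 11081 − 26381 = -1844.5. The loss equals the DWL triangle ½·31·119.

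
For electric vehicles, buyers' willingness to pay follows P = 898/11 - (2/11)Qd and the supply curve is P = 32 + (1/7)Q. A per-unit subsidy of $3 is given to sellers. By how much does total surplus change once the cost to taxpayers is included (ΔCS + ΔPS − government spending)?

Pre-subsidy: 898/11 - (2/11)Q = 32 + (1/7)Q gives Q* = 152.88 and P* = 53.84.
With the subsidy, sellers receive Ps = Pb + 3 for each unit, where Pb is the price buyers pay.
On the curves, Pb = 898/11 - (2/11)Q and Ps = 32 + (1/7)Q; the wedge Ps − Pb = 3 gives 32 + (1/7)Q − (898/11 - (2/11)Q) = 3, so Q' = 162.12.
Then Pb = 898/11 − (2/11)·162.12 = 52.16 and Ps = 32 + (1/7)·162.12 = 55.16.
ΔCS = ½(152.88 + 162.12)(53.84 − 52.16) = 264.6; ΔPS = ½(152.88 + 162.12)(55.16 − 53.84) = 207.9.
Government spending = 3 × 162.12 = 486.36.
Net change = 264.6 + 207.9 − 486.36 = -13.86. The loss equals the DWL triangle ½·3·9.24.

Net change in total surplus = -$13.86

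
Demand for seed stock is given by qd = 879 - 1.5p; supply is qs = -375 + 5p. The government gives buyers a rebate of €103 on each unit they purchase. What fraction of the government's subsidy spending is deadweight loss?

Pre-subsidy: 879 - 1.5p = -375 + 5p gives p* = 2508/13, q* = 7665/13.
With the rebate, buyers effectively pay pb = ps − 103, where ps is the price sellers receive.
Demand in terms of ps becomes qd = 879 − 1.5(ps − 103) = 1033.5 - 1.5ps. Setting this equal to supply: 1033.5 - 1.5ps = -375 + 5ps, so ps = 2817/13.
Buyers pay pb = 2817/13 − 103 = 1478/13; q' = -375 + 5·(2817/13) = 9210/13.
ΔCS = ½(7665/13 + 9210/13)(2508/13 − 1478/13) = 8690625/169; ΔPS = ½(7665/13 + 9210/13)(2817/13 − 2508/13) = 5214375/338.
Government spending = 103 × 9210/13 = 948630/13.
DWL = ½ × 103 × (9210/13 − 7665/13) = 159135/26; fraction = (159135/26) / (948630/13) = 103/1228.

DWL / government spending = 103/1228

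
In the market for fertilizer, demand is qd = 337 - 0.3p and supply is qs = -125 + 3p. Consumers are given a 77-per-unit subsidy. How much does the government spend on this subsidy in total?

Pre-subsidy: 337 - 0.3p = -125 + 3p gives p* = 140, q* = 295.
With the rebate, buyers effectively pay pb = ps − 77, where ps is the price sellers receive.
Demand in terms of ps becomes qd = 337 − 0.3(ps − 77) = 360.1 - 0.3ps. Setting this equal to supply: 360.1 - 0.3ps = -125 + 3ps, so ps = 147.
Buyers pay pb = 147 − 77 = 70; q' = -125 + 3·147 = 316.
Government outlay = subsidy × quantity = 77 × 316 = 24332.

Government cost = 24332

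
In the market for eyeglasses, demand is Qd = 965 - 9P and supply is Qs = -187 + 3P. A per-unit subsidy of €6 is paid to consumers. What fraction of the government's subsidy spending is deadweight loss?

Pre-subsidy: 965 - 9P = -187 + 3P gives P* = 96, Q* = 101.
With the rebate, buyers effectively pay Pb = Ps − 6, where Ps is the price sellers receive.
Demand in terms of Ps becomes Qd = 965 − 9(Ps − 6) = 1019 - 9Ps. Setting this equal to supply: 1019 - 9Ps = -187 + 3Ps, so Ps = 100.5.
Buyers pay Pb = 100.5 − 6 = 94.5; Q' = -187 + 3·100.5 = 114.5.
ΔCS = ½(101 + 114.5)(96 − 94.5) = 161.625; ΔPS = ½(101 + 114.5)(100.5 − 96) = 484.875.
Government spending = 6 × 114.5 = 687.
DWL = ½ × 6 × (114.5 − 101) = 40.5; fraction = 40.5 / 687 = 27/458.

DWL / government spending = 27/458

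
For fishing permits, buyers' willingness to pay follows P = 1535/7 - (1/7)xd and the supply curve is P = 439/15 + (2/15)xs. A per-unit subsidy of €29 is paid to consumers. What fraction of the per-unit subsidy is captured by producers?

Producer share = 14/29

Pre-subsidy: 1535/7 - (1/7)x = 439/15 + (2/15)x gives x* = 688 and P* = 121.
With the rebate, buyers effectively pay Pb = Ps − 29, where Ps is the price sellers receive.
On the curves, Pb = 1535/7 - (1/7)x and Ps = 439/15 + (2/15)x; the wedge Ps − Pb = 29 gives 439/15 + (2/15)x − (1535/7 - (1/7)x) = 29, so x' = 793.
Then Pb = 1535/7 − (1/7)·793 = 106 and Ps = 439/15 + (2/15)·793 = 135.
Buyers' price falls by P* − Pb = 121 − 106 = 15; sellers' price rises by Ps − P* = 135 − 121 = 14.
So producers capture 14/29 = 14/29 of each unit of subsidy.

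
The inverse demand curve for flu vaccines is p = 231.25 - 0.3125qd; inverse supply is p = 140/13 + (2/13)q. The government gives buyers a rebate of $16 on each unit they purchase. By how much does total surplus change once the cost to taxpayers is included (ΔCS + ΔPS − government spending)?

Net change in total surplus = -26624/97

Pre-subsidy: 231.25 - 0.3125q = 140/13 + (2/13)q gives q* = 45860/97 and p* = 8100/97.
With the rebate, buyers effectively pay pb = ps − 16, where ps is the price sellers receive.
On the curves, pb = 231.25 - 0.3125q and ps = 140/13 + (2/13)q; the wedge ps − pb = 16 gives 140/13 + (2/13)q − (231.25 - 0.3125q) = 16, so q' = 49188/97.
Then pb = 231.25 − 0.3125·(49188/97) = 7060/97 and ps = 140/13 + (2/13)·(49188/97) = 8612/97.
ΔCS = ½(45860/97 + 49188/97)(8100/97 − 7060/97) = 49424960/9409; ΔPS = ½(45860/97 + 49188/97)(8612/97 − 8100/97) = 24332288/9409.
Government spending = 16 × 49188/97 = 787008/97.
Net change = 49424960/9409 + 24332288/9409 − 787008/97 = -26624/97. The loss equals the DWL triangle ½·16·3328/97.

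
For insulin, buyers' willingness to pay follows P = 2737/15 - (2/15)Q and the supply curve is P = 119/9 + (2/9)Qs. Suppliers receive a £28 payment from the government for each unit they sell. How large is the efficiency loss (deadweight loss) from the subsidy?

Deadweight loss = £1102.5

Pre-subsidy: 2737/15 - (2/15)Q = 119/9 + (2/9)Q gives Q* = 476 and P* = 119.
With the subsidy, sellers receive Ps = Pb + 28 for each unit, where Pb is the price buyers pay.
On the curves, Pb = 2737/15 - (2/15)Q and Ps = 119/9 + (2/9)Q; the wedge Ps − Pb = 28 gives 119/9 + (2/9)Q − (2737/15 - (2/15)Q) = 28, so Q' = 554.75.
Then Pb = 2737/15 − (2/15)·554.75 = 108.5 and Ps = 119/9 + (2/9)·554.75 = 136.5.
The subsidy expands output by 554.75 − 476 = 78.75 past the efficient level; on those units the gap between marginal cost and willingness to pay runs from 0 up to 28.
DWL = ½ × 28 × 78.75 = 1102.5.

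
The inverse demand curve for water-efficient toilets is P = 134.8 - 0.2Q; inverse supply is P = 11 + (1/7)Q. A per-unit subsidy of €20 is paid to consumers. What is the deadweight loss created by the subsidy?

Deadweight loss = 1750/3

Pre-subsidy: 134.8 - 0.2Q = 11 + (1/7)Q gives Q* = 4333/12 and P* = 751/12.
With the rebate, buyers effectively pay Pb = Ps − 20, where Ps is the price sellers receive.
On the curves, Pb = 134.8 - 0.2Q and Ps = 11 + (1/7)Q; the wedge Ps − Pb = 20 gives 11 + (1/7)Q − (134.8 - 0.2Q) = 20, so Q' = 5033/12.
Then Pb = 134.8 − 0.2·(5033/12) = 611/12 and Ps = 11 + (1/7)·(5033/12) = 851/12.
The subsidy expands output by 5033/12 − 4333/12 = 175/3 past the efficient level; on those units the gap between marginal cost and willingness to pay runs from 0 up to 20.
DWL = ½ × 20 × 175/3 = 1750/3.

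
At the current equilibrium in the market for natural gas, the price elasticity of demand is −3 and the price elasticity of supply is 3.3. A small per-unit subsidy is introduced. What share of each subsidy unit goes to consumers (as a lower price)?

For a small subsidy around the equilibrium, the benefit split depends on the relative slopes, which at a point are proportional to the elasticities.
Buyer share = εs/(εs + |εd|) = 3.3/(3.3 + 3) = 11/21; seller share = |εd|/(εs + |εd|) = 10/21.

Consumer share = 11/21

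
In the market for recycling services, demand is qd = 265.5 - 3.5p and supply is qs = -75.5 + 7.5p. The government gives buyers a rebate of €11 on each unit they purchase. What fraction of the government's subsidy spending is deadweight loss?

Pre-subsidy: 265.5 - 3.5p = -75.5 + 7.5p gives p* = 31, q* = 157.
With the rebate, buyers effectively pay pb = ps − 11, where ps is the price sellers receive.
Demand in terms of ps becomes qd = 265.5 − 3.5(ps − 11) = 304 - 3.5ps. Setting this equal to supply: 304 - 3.5ps = -75.5 + 7.5ps, so ps = 34.5.
Buyers pay pb = 34.5 − 11 = 23.5; q' = -75.5 + 7.5·34.5 = 183.25.
ΔCS = ½(157 + 183.25)(31 − 23.5) = 1275.9375; ΔPS = ½(157 + 183.25)(34.5 − 31) = 595.4375.
Government spending = 11 × 183.25 = 2015.75.
DWL = ½ × 11 × (183.25 − 157) = 144.375; fraction = 144.375 / 2015.75 = 105/1466.

DWL / government spending = 105/1466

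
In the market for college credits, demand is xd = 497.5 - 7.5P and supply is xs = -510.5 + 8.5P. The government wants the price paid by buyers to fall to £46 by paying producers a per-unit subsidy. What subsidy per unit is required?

At a buyer price of 46, quantity demanded is 497.5 − 7.5·46 = 152.5.
Sellers supply 152.5 only when they receive Ps with -510.5 + 8.5·Ps = 152.5, i.e. Ps = 78.
s = Ps − Pb = 78 − 46 = 32.

Required subsidy s = £32 per unit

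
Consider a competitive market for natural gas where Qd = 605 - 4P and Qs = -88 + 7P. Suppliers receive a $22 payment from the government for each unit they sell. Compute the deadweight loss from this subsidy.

Deadweight loss = $616

Pre-subsidy: 605 - 4P = -88 + 7P gives P* = 63, Q* = 353.
With the subsidy, sellers receive Ps = Pb + 22 for each unit, where Pb is the price buyers pay.
Supply in terms of Pb becomes Qs = -88 + 7(Pb + 22) = 66 + 7Pb. Setting this equal to demand: 605 - 4Pb = 66 + 7Pb, so Pb = 49.
Sellers receive Ps = 49 + 22 = 71; Q' = 605 − 4·49 = 409.
The subsidy expands output by 409 − 353 = 56 past the efficient level; on those units the gap between marginal cost and willingness to pay runs from 0 up to 22.
DWL = ½ × 22 × 56 = 616.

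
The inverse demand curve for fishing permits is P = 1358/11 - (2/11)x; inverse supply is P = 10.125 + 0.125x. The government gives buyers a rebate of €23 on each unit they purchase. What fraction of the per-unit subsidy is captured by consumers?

Pre-subsidy: 1358/11 - (2/11)x = 10.125 + 0.125x gives x* = 9973/27 and P* = 1520/27.
With the rebate, buyers effectively pay Pb = Ps − 23, where Ps is the price sellers receive.
On the curves, Pb = 1358/11 - (2/11)x and Ps = 10.125 + 0.125x; the wedge Ps − Pb = 23 gives 10.125 + 0.125x − (1358/11 - (2/11)x) = 23, so x' = 1333/3.
Then Pb = 1358/11 − (2/11)·(1333/3) = 128/3 and Ps = 10.125 + 0.125·(1333/3) = 197/3.
Buyers' price falls by P* − Pb = 1520/27 − 128/3 = 368/27; sellers' price rises by Ps − P* = 197/3 − 1520/27 = 253/27.
So consumers capture (368/27)/23 = 16/27 of each unit of subsidy.

Consumer share = 16/27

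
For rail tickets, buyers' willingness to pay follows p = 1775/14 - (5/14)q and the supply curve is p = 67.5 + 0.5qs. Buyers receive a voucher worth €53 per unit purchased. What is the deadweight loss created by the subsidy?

Deadweight loss = 19663/12

Pre-subsidy: 1775/14 - (5/14)q = 67.5 + 0.5q gives q* = 415/6 and p* = 1225/12.
With the rebate, buyers effectively pay pb = ps − 53, where ps is the price sellers receive.
On the curves, pb = 1775/14 - (5/14)q and ps = 67.5 + 0.5q; the wedge ps − pb = 53 gives 67.5 + 0.5q − (1775/14 - (5/14)q) = 53, so q' = 131.
Then pb = 1775/14 − (5/14)·131 = 80 and ps = 67.5 + 0.5·131 = 133.
The subsidy expands output by 131 − 415/6 = 371/6 past the efficient level; on those units the gap between marginal cost and willingness to pay runs from 0 up to 53.
DWL = ½ × 53 × 371/6 = 19663/12.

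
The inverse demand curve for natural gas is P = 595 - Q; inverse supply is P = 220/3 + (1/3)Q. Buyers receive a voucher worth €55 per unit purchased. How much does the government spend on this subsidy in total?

Pre-subsidy: 595 - Q = 220/3 + (1/3)Q gives Q* = 391.25 and P* = 203.75.
With the rebate, buyers effectively pay Pb = Ps − 55, where Ps is the price sellers receive.
On the curves, Pb = 595 - Q and Ps = 220/3 + (1/3)Q; the wedge Ps − Pb = 55 gives 220/3 + (1/3)Q − (595 - Q) = 55, so Q' = 432.5.
Then Pb = 595 − 1·432.5 = 162.5 and Ps = 220/3 + (1/3)·432.5 = 217.5.
Government outlay = subsidy × quantity = 55 × 432.5 = 23787.5.

Government cost = €23787.5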